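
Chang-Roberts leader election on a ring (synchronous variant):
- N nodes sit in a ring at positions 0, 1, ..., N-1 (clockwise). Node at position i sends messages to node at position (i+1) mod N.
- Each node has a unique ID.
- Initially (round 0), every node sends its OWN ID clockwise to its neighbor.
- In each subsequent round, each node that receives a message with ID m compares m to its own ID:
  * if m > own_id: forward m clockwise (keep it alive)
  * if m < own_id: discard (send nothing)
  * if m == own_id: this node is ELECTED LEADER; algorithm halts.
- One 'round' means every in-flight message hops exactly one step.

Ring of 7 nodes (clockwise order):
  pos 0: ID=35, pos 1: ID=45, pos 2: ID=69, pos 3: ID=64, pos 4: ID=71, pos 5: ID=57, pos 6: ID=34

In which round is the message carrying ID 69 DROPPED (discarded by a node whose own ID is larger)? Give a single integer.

Round 1: pos1(id45) recv 35: drop; pos2(id69) recv 45: drop; pos3(id64) recv 69: fwd; pos4(id71) recv 64: drop; pos5(id57) recv 71: fwd; pos6(id34) recv 57: fwd; pos0(id35) recv 34: drop
Round 2: pos4(id71) recv 69: drop; pos6(id34) recv 71: fwd; pos0(id35) recv 57: fwd
Round 3: pos0(id35) recv 71: fwd; pos1(id45) recv 57: fwd
Round 4: pos1(id45) recv 71: fwd; pos2(id69) recv 57: drop
Round 5: pos2(id69) recv 71: fwd
Round 6: pos3(id64) recv 71: fwd
Round 7: pos4(id71) recv 71: ELECTED
Message ID 69 originates at pos 2; dropped at pos 4 in round 2

Answer: 2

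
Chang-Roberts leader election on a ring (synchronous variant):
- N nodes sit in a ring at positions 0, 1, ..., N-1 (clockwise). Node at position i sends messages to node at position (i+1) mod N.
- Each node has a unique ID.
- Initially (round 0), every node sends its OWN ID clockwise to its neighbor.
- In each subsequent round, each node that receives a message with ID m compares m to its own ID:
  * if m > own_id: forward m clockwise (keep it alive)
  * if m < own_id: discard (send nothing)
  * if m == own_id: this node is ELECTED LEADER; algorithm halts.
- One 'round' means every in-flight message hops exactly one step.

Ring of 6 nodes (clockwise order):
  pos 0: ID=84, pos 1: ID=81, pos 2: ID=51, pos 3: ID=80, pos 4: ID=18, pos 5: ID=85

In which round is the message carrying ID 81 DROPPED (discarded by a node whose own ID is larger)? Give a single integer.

Answer: 4

Derivation:
Round 1: pos1(id81) recv 84: fwd; pos2(id51) recv 81: fwd; pos3(id80) recv 51: drop; pos4(id18) recv 80: fwd; pos5(id85) recv 18: drop; pos0(id84) recv 85: fwd
Round 2: pos2(id51) recv 84: fwd; pos3(id80) recv 81: fwd; pos5(id85) recv 80: drop; pos1(id81) recv 85: fwd
Round 3: pos3(id80) recv 84: fwd; pos4(id18) recv 81: fwd; pos2(id51) recv 85: fwd
Round 4: pos4(id18) recv 84: fwd; pos5(id85) recv 81: drop; pos3(id80) recv 85: fwd
Round 5: pos5(id85) recv 84: drop; pos4(id18) recv 85: fwd
Round 6: pos5(id85) recv 85: ELECTED
Message ID 81 originates at pos 1; dropped at pos 5 in round 4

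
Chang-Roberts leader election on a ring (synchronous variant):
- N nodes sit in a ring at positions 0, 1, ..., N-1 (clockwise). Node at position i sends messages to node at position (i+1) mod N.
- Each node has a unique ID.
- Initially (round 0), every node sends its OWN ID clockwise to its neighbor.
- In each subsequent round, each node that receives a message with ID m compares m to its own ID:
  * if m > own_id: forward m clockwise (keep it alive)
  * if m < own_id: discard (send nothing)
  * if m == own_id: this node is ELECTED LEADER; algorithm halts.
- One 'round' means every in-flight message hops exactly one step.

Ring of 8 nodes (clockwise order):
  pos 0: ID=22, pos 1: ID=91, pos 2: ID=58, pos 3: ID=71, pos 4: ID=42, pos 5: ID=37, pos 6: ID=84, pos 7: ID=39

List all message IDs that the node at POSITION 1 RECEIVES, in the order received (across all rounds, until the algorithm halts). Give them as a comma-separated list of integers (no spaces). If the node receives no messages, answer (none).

Round 1: pos1(id91) recv 22: drop; pos2(id58) recv 91: fwd; pos3(id71) recv 58: drop; pos4(id42) recv 71: fwd; pos5(id37) recv 42: fwd; pos6(id84) recv 37: drop; pos7(id39) recv 84: fwd; pos0(id22) recv 39: fwd
Round 2: pos3(id71) recv 91: fwd; pos5(id37) recv 71: fwd; pos6(id84) recv 42: drop; pos0(id22) recv 84: fwd; pos1(id91) recv 39: drop
Round 3: pos4(id42) recv 91: fwd; pos6(id84) recv 71: drop; pos1(id91) recv 84: drop
Round 4: pos5(id37) recv 91: fwd
Round 5: pos6(id84) recv 91: fwd
Round 6: pos7(id39) recv 91: fwd
Round 7: pos0(id22) recv 91: fwd
Round 8: pos1(id91) recv 91: ELECTED

Answer: 22,39,84,91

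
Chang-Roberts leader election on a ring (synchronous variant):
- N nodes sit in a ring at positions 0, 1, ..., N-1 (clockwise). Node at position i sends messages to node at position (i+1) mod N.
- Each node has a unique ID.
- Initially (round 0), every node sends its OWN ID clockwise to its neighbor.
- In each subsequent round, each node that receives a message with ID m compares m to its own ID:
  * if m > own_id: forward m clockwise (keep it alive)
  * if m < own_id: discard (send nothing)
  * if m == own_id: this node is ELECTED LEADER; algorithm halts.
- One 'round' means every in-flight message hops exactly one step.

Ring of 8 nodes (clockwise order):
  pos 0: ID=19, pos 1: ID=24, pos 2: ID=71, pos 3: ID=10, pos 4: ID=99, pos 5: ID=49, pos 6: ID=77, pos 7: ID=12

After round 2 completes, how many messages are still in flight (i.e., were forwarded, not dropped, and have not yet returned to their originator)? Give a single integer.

Round 1: pos1(id24) recv 19: drop; pos2(id71) recv 24: drop; pos3(id10) recv 71: fwd; pos4(id99) recv 10: drop; pos5(id49) recv 99: fwd; pos6(id77) recv 49: drop; pos7(id12) recv 77: fwd; pos0(id19) recv 12: drop
Round 2: pos4(id99) recv 71: drop; pos6(id77) recv 99: fwd; pos0(id19) recv 77: fwd
After round 2: 2 messages still in flight

Answer: 2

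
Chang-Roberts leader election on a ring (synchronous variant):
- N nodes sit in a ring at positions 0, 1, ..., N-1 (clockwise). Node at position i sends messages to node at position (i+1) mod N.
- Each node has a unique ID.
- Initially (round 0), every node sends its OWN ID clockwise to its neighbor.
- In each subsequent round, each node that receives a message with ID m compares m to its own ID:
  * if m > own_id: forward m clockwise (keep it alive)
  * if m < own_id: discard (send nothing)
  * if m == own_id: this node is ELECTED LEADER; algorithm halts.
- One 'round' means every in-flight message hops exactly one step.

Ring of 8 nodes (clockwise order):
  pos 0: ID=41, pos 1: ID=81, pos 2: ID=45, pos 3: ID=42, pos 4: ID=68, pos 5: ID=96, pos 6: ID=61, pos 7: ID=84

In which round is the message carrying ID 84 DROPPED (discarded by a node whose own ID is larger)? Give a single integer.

Round 1: pos1(id81) recv 41: drop; pos2(id45) recv 81: fwd; pos3(id42) recv 45: fwd; pos4(id68) recv 42: drop; pos5(id96) recv 68: drop; pos6(id61) recv 96: fwd; pos7(id84) recv 61: drop; pos0(id41) recv 84: fwd
Round 2: pos3(id42) recv 81: fwd; pos4(id68) recv 45: drop; pos7(id84) recv 96: fwd; pos1(id81) recv 84: fwd
Round 3: pos4(id68) recv 81: fwd; pos0(id41) recv 96: fwd; pos2(id45) recv 84: fwd
Round 4: pos5(id96) recv 81: drop; pos1(id81) recv 96: fwd; pos3(id42) recv 84: fwd
Round 5: pos2(id45) recv 96: fwd; pos4(id68) recv 84: fwd
Round 6: pos3(id42) recv 96: fwd; pos5(id96) recv 84: drop
Round 7: pos4(id68) recv 96: fwd
Round 8: pos5(id96) recv 96: ELECTED
Message ID 84 originates at pos 7; dropped at pos 5 in round 6

Answer: 6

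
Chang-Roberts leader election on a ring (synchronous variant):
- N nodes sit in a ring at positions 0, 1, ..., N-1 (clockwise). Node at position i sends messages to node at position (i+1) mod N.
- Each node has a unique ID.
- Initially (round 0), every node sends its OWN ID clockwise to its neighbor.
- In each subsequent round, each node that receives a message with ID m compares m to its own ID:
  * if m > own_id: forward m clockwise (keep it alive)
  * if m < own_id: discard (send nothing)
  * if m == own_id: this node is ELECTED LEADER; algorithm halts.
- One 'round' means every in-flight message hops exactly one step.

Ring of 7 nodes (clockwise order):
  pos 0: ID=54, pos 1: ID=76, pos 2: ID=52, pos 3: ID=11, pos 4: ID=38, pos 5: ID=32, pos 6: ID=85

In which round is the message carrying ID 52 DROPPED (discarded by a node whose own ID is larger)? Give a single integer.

Round 1: pos1(id76) recv 54: drop; pos2(id52) recv 76: fwd; pos3(id11) recv 52: fwd; pos4(id38) recv 11: drop; pos5(id32) recv 38: fwd; pos6(id85) recv 32: drop; pos0(id54) recv 85: fwd
Round 2: pos3(id11) recv 76: fwd; pos4(id38) recv 52: fwd; pos6(id85) recv 38: drop; pos1(id76) recv 85: fwd
Round 3: pos4(id38) recv 76: fwd; pos5(id32) recv 52: fwd; pos2(id52) recv 85: fwd
Round 4: pos5(id32) recv 76: fwd; pos6(id85) recv 52: drop; pos3(id11) recv 85: fwd
Round 5: pos6(id85) recv 76: drop; pos4(id38) recv 85: fwd
Round 6: pos5(id32) recv 85: fwd
Round 7: pos6(id85) recv 85: ELECTED
Message ID 52 originates at pos 2; dropped at pos 6 in round 4

Answer: 4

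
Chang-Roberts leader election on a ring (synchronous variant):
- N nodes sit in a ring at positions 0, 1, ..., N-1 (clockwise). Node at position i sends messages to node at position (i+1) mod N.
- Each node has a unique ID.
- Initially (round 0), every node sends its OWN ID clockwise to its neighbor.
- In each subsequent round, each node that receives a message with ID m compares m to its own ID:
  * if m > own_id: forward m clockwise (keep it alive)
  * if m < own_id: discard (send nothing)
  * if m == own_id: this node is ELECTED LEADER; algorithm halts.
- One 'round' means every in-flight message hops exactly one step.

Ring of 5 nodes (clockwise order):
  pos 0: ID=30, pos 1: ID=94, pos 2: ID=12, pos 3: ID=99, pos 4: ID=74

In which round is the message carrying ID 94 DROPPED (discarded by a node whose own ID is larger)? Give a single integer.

Answer: 2

Derivation:
Round 1: pos1(id94) recv 30: drop; pos2(id12) recv 94: fwd; pos3(id99) recv 12: drop; pos4(id74) recv 99: fwd; pos0(id30) recv 74: fwd
Round 2: pos3(id99) recv 94: drop; pos0(id30) recv 99: fwd; pos1(id94) recv 74: drop
Round 3: pos1(id94) recv 99: fwd
Round 4: pos2(id12) recv 99: fwd
Round 5: pos3(id99) recv 99: ELECTED
Message ID 94 originates at pos 1; dropped at pos 3 in round 2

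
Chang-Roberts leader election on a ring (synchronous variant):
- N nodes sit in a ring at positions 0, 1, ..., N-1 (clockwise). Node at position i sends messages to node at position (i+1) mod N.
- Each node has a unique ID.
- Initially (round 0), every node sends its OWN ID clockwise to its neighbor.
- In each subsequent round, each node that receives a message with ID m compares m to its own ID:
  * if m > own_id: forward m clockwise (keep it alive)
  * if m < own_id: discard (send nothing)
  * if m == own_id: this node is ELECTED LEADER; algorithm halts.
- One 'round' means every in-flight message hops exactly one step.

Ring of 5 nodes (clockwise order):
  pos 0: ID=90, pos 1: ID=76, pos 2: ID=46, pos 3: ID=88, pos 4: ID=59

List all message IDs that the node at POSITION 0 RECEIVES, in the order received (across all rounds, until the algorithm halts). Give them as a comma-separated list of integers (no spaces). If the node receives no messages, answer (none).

Answer: 59,88,90

Derivation:
Round 1: pos1(id76) recv 90: fwd; pos2(id46) recv 76: fwd; pos3(id88) recv 46: drop; pos4(id59) recv 88: fwd; pos0(id90) recv 59: drop
Round 2: pos2(id46) recv 90: fwd; pos3(id88) recv 76: drop; pos0(id90) recv 88: drop
Round 3: pos3(id88) recv 90: fwd
Round 4: pos4(id59) recv 90: fwd
Round 5: pos0(id90) recv 90: ELECTED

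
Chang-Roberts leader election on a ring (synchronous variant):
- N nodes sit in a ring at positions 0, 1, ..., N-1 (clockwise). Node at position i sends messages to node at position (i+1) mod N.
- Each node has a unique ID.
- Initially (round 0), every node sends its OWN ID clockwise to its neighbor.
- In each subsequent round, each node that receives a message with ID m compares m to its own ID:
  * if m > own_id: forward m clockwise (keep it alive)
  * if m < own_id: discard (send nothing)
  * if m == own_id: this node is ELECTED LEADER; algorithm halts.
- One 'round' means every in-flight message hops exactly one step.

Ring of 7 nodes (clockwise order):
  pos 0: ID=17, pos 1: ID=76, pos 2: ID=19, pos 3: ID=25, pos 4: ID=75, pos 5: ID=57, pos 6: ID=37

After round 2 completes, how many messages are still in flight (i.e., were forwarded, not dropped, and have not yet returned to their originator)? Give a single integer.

Answer: 3

Derivation:
Round 1: pos1(id76) recv 17: drop; pos2(id19) recv 76: fwd; pos3(id25) recv 19: drop; pos4(id75) recv 25: drop; pos5(id57) recv 75: fwd; pos6(id37) recv 57: fwd; pos0(id17) recv 37: fwd
Round 2: pos3(id25) recv 76: fwd; pos6(id37) recv 75: fwd; pos0(id17) recv 57: fwd; pos1(id76) recv 37: drop
After round 2: 3 messages still in flight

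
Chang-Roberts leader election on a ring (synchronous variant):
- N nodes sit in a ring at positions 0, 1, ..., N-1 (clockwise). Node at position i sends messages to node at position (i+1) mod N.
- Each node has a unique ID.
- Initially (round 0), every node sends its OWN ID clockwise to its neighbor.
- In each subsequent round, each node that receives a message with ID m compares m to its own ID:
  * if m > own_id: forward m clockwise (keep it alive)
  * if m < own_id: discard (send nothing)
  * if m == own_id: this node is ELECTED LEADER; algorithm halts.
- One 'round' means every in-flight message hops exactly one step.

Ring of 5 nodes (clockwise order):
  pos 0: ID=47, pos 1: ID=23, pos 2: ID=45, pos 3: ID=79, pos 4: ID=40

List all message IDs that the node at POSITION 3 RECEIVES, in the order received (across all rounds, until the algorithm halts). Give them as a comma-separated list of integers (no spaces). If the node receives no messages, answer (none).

Round 1: pos1(id23) recv 47: fwd; pos2(id45) recv 23: drop; pos3(id79) recv 45: drop; pos4(id40) recv 79: fwd; pos0(id47) recv 40: drop
Round 2: pos2(id45) recv 47: fwd; pos0(id47) recv 79: fwd
Round 3: pos3(id79) recv 47: drop; pos1(id23) recv 79: fwd
Round 4: pos2(id45) recv 79: fwd
Round 5: pos3(id79) recv 79: ELECTED

Answer: 45,47,79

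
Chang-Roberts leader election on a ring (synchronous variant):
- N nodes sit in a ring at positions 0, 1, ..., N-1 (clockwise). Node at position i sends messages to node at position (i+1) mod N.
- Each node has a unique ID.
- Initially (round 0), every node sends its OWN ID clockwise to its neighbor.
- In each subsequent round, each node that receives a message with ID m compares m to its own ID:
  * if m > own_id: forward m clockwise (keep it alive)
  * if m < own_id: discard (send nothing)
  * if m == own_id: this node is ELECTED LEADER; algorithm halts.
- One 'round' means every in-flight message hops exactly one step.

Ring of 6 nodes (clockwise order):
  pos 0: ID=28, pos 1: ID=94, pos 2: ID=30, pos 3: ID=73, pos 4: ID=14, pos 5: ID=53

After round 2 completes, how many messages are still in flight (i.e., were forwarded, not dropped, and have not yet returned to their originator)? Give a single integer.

Round 1: pos1(id94) recv 28: drop; pos2(id30) recv 94: fwd; pos3(id73) recv 30: drop; pos4(id14) recv 73: fwd; pos5(id53) recv 14: drop; pos0(id28) recv 53: fwd
Round 2: pos3(id73) recv 94: fwd; pos5(id53) recv 73: fwd; pos1(id94) recv 53: drop
After round 2: 2 messages still in flight

Answer: 2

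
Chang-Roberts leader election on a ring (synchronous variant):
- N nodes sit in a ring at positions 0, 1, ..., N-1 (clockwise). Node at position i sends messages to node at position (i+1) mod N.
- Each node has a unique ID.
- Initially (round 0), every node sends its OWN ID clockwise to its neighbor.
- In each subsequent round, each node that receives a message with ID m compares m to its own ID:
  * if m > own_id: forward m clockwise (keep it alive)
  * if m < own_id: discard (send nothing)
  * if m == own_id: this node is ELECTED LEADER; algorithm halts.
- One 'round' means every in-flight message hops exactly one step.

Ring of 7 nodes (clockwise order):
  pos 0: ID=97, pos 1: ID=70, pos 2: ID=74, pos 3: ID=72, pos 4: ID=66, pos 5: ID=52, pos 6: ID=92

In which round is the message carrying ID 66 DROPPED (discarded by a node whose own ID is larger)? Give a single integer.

Round 1: pos1(id70) recv 97: fwd; pos2(id74) recv 70: drop; pos3(id72) recv 74: fwd; pos4(id66) recv 72: fwd; pos5(id52) recv 66: fwd; pos6(id92) recv 52: drop; pos0(id97) recv 92: drop
Round 2: pos2(id74) recv 97: fwd; pos4(id66) recv 74: fwd; pos5(id52) recv 72: fwd; pos6(id92) recv 66: drop
Round 3: pos3(id72) recv 97: fwd; pos5(id52) recv 74: fwd; pos6(id92) recv 72: drop
Round 4: pos4(id66) recv 97: fwd; pos6(id92) recv 74: drop
Round 5: pos5(id52) recv 97: fwd
Round 6: pos6(id92) recv 97: fwd
Round 7: pos0(id97) recv 97: ELECTED
Message ID 66 originates at pos 4; dropped at pos 6 in round 2

Answer: 2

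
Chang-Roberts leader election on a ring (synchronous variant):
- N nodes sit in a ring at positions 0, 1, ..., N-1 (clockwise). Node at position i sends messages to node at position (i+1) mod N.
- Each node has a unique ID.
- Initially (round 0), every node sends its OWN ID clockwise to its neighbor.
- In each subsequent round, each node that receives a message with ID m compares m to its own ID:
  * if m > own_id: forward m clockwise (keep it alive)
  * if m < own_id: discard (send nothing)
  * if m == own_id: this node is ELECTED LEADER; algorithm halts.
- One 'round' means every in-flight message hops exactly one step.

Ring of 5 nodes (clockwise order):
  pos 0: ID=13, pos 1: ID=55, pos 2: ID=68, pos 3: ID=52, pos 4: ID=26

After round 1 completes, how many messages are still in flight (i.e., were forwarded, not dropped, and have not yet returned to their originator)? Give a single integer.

Round 1: pos1(id55) recv 13: drop; pos2(id68) recv 55: drop; pos3(id52) recv 68: fwd; pos4(id26) recv 52: fwd; pos0(id13) recv 26: fwd
After round 1: 3 messages still in flight

Answer: 3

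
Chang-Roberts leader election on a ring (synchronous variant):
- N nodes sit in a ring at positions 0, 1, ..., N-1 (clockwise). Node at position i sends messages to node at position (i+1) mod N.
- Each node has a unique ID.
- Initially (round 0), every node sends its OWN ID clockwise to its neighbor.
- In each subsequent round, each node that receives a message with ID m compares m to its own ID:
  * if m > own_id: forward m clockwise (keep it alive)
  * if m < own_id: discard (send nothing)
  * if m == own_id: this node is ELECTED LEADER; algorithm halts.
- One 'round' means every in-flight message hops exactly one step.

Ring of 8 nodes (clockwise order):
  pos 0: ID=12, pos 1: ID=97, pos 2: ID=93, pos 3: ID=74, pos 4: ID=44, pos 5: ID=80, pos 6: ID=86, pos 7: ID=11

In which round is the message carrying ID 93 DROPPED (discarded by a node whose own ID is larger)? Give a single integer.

Round 1: pos1(id97) recv 12: drop; pos2(id93) recv 97: fwd; pos3(id74) recv 93: fwd; pos4(id44) recv 74: fwd; pos5(id80) recv 44: drop; pos6(id86) recv 80: drop; pos7(id11) recv 86: fwd; pos0(id12) recv 11: drop
Round 2: pos3(id74) recv 97: fwd; pos4(id44) recv 93: fwd; pos5(id80) recv 74: drop; pos0(id12) recv 86: fwd
Round 3: pos4(id44) recv 97: fwd; pos5(id80) recv 93: fwd; pos1(id97) recv 86: drop
Round 4: pos5(id80) recv 97: fwd; pos6(id86) recv 93: fwd
Round 5: pos6(id86) recv 97: fwd; pos7(id11) recv 93: fwd
Round 6: pos7(id11) recv 97: fwd; pos0(id12) recv 93: fwd
Round 7: pos0(id12) recv 97: fwd; pos1(id97) recv 93: drop
Round 8: pos1(id97) recv 97: ELECTED
Message ID 93 originates at pos 2; dropped at pos 1 in round 7

Answer: 7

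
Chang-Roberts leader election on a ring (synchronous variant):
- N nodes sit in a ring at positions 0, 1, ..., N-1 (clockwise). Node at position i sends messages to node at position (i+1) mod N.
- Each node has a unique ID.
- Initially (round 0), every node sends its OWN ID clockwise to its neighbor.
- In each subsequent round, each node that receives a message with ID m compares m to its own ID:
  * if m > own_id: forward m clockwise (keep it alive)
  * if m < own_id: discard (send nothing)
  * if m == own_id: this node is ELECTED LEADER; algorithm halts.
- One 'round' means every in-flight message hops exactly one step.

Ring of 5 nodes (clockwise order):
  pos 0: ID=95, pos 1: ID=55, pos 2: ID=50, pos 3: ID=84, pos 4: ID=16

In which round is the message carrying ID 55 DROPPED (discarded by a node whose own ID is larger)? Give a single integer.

Round 1: pos1(id55) recv 95: fwd; pos2(id50) recv 55: fwd; pos3(id84) recv 50: drop; pos4(id16) recv 84: fwd; pos0(id95) recv 16: drop
Round 2: pos2(id50) recv 95: fwd; pos3(id84) recv 55: drop; pos0(id95) recv 84: drop
Round 3: pos3(id84) recv 95: fwd
Round 4: pos4(id16) recv 95: fwd
Round 5: pos0(id95) recv 95: ELECTED
Message ID 55 originates at pos 1; dropped at pos 3 in round 2

Answer: 2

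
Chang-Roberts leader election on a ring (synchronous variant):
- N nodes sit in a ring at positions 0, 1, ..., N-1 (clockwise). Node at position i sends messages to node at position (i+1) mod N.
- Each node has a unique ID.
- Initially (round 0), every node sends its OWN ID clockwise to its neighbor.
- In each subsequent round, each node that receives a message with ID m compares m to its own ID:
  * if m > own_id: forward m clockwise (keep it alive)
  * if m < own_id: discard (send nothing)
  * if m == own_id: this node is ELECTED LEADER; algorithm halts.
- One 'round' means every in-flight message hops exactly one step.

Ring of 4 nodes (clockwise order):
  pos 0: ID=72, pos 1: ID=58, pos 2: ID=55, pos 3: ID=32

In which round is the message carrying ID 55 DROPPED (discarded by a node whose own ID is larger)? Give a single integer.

Round 1: pos1(id58) recv 72: fwd; pos2(id55) recv 58: fwd; pos3(id32) recv 55: fwd; pos0(id72) recv 32: drop
Round 2: pos2(id55) recv 72: fwd; pos3(id32) recv 58: fwd; pos0(id72) recv 55: drop
Round 3: pos3(id32) recv 72: fwd; pos0(id72) recv 58: drop
Round 4: pos0(id72) recv 72: ELECTED
Message ID 55 originates at pos 2; dropped at pos 0 in round 2

Answer: 2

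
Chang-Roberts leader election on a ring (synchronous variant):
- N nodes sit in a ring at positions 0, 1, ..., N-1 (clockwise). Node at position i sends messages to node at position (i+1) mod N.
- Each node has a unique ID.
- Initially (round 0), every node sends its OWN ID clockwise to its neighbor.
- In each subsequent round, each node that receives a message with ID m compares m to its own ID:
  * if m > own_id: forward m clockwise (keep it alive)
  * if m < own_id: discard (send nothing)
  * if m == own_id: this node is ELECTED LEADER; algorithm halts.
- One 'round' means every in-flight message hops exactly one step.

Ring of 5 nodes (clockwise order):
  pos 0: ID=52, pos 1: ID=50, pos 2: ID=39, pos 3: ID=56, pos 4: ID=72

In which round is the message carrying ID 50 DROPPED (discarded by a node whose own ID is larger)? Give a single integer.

Answer: 2

Derivation:
Round 1: pos1(id50) recv 52: fwd; pos2(id39) recv 50: fwd; pos3(id56) recv 39: drop; pos4(id72) recv 56: drop; pos0(id52) recv 72: fwd
Round 2: pos2(id39) recv 52: fwd; pos3(id56) recv 50: drop; pos1(id50) recv 72: fwd
Round 3: pos3(id56) recv 52: drop; pos2(id39) recv 72: fwd
Round 4: pos3(id56) recv 72: fwd
Round 5: pos4(id72) recv 72: ELECTED
Message ID 50 originates at pos 1; dropped at pos 3 in round 2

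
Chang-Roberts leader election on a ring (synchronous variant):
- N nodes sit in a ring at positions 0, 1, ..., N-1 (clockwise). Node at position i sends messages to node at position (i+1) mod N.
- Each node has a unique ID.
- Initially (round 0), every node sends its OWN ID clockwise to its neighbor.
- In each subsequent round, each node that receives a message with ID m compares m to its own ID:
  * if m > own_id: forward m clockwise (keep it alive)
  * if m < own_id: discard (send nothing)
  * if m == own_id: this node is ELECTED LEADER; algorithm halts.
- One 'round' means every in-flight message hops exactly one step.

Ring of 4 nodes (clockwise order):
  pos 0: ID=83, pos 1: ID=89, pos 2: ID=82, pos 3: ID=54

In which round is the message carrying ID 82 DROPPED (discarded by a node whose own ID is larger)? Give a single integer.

Round 1: pos1(id89) recv 83: drop; pos2(id82) recv 89: fwd; pos3(id54) recv 82: fwd; pos0(id83) recv 54: drop
Round 2: pos3(id54) recv 89: fwd; pos0(id83) recv 82: drop
Round 3: pos0(id83) recv 89: fwd
Round 4: pos1(id89) recv 89: ELECTED
Message ID 82 originates at pos 2; dropped at pos 0 in round 2

Answer: 2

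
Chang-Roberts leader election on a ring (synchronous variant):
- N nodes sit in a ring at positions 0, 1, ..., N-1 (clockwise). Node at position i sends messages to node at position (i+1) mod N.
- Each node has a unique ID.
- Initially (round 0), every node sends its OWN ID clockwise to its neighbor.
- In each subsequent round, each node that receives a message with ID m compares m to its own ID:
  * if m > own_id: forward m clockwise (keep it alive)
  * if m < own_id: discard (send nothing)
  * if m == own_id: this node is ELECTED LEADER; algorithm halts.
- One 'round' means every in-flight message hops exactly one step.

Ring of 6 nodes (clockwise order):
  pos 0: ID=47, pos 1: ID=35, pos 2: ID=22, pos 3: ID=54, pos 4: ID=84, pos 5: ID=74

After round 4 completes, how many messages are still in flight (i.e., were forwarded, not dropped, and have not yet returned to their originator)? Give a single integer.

Round 1: pos1(id35) recv 47: fwd; pos2(id22) recv 35: fwd; pos3(id54) recv 22: drop; pos4(id84) recv 54: drop; pos5(id74) recv 84: fwd; pos0(id47) recv 74: fwd
Round 2: pos2(id22) recv 47: fwd; pos3(id54) recv 35: drop; pos0(id47) recv 84: fwd; pos1(id35) recv 74: fwd
Round 3: pos3(id54) recv 47: drop; pos1(id35) recv 84: fwd; pos2(id22) recv 74: fwd
Round 4: pos2(id22) recv 84: fwd; pos3(id54) recv 74: fwd
After round 4: 2 messages still in flight

Answer: 2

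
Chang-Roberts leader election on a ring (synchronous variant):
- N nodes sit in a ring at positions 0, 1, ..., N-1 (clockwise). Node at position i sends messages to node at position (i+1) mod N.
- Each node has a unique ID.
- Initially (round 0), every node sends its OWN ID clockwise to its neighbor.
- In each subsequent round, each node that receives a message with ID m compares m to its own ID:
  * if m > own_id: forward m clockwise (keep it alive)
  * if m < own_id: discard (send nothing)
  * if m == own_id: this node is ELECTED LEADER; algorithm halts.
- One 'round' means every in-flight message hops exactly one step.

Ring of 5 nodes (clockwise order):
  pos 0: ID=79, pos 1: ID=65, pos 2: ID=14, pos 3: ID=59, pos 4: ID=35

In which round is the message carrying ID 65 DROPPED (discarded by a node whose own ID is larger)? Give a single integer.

Round 1: pos1(id65) recv 79: fwd; pos2(id14) recv 65: fwd; pos3(id59) recv 14: drop; pos4(id35) recv 59: fwd; pos0(id79) recv 35: drop
Round 2: pos2(id14) recv 79: fwd; pos3(id59) recv 65: fwd; pos0(id79) recv 59: drop
Round 3: pos3(id59) recv 79: fwd; pos4(id35) recv 65: fwd
Round 4: pos4(id35) recv 79: fwd; pos0(id79) recv 65: drop
Round 5: pos0(id79) recv 79: ELECTED
Message ID 65 originates at pos 1; dropped at pos 0 in round 4

Answer: 4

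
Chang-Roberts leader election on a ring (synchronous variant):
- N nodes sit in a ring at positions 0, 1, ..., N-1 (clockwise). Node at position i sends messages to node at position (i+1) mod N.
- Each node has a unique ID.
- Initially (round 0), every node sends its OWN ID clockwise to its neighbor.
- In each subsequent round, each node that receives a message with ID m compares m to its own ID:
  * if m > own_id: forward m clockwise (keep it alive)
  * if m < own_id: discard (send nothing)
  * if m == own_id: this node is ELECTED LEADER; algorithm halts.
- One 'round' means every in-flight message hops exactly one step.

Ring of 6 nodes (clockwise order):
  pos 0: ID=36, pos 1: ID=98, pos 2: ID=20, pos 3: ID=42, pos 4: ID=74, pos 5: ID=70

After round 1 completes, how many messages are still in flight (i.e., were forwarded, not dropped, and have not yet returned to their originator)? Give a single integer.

Round 1: pos1(id98) recv 36: drop; pos2(id20) recv 98: fwd; pos3(id42) recv 20: drop; pos4(id74) recv 42: drop; pos5(id70) recv 74: fwd; pos0(id36) recv 70: fwd
After round 1: 3 messages still in flight

Answer: 3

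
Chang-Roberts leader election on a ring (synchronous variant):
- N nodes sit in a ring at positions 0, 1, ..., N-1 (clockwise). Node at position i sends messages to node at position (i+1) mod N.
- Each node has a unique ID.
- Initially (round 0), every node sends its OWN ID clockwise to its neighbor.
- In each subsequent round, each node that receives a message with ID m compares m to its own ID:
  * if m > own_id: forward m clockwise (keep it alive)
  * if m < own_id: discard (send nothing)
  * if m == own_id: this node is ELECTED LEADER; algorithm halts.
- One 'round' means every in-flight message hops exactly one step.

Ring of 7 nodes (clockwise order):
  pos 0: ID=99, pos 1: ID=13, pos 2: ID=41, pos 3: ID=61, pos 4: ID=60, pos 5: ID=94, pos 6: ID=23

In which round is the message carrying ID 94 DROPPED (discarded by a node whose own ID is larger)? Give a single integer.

Answer: 2

Derivation:
Round 1: pos1(id13) recv 99: fwd; pos2(id41) recv 13: drop; pos3(id61) recv 41: drop; pos4(id60) recv 61: fwd; pos5(id94) recv 60: drop; pos6(id23) recv 94: fwd; pos0(id99) recv 23: drop
Round 2: pos2(id41) recv 99: fwd; pos5(id94) recv 61: drop; pos0(id99) recv 94: drop
Round 3: pos3(id61) recv 99: fwd
Round 4: pos4(id60) recv 99: fwd
Round 5: pos5(id94) recv 99: fwd
Round 6: pos6(id23) recv 99: fwd
Round 7: pos0(id99) recv 99: ELECTED
Message ID 94 originates at pos 5; dropped at pos 0 in round 2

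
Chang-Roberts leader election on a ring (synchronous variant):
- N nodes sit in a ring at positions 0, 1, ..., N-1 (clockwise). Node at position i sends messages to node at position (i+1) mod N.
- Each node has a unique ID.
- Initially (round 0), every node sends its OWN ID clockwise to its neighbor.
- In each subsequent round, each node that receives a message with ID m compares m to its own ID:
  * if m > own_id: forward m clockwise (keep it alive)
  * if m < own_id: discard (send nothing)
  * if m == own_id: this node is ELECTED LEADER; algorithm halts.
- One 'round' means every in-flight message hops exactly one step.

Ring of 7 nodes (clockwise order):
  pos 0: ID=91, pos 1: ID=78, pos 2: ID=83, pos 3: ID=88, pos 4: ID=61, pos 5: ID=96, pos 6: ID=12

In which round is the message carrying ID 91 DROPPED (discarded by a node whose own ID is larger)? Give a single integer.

Answer: 5

Derivation:
Round 1: pos1(id78) recv 91: fwd; pos2(id83) recv 78: drop; pos3(id88) recv 83: drop; pos4(id61) recv 88: fwd; pos5(id96) recv 61: drop; pos6(id12) recv 96: fwd; pos0(id91) recv 12: drop
Round 2: pos2(id83) recv 91: fwd; pos5(id96) recv 88: drop; pos0(id91) recv 96: fwd
Round 3: pos3(id88) recv 91: fwd; pos1(id78) recv 96: fwd
Round 4: pos4(id61) recv 91: fwd; pos2(id83) recv 96: fwd
Round 5: pos5(id96) recv 91: drop; pos3(id88) recv 96: fwd
Round 6: pos4(id61) recv 96: fwd
Round 7: pos5(id96) recv 96: ELECTED
Message ID 91 originates at pos 0; dropped at pos 5 in round 5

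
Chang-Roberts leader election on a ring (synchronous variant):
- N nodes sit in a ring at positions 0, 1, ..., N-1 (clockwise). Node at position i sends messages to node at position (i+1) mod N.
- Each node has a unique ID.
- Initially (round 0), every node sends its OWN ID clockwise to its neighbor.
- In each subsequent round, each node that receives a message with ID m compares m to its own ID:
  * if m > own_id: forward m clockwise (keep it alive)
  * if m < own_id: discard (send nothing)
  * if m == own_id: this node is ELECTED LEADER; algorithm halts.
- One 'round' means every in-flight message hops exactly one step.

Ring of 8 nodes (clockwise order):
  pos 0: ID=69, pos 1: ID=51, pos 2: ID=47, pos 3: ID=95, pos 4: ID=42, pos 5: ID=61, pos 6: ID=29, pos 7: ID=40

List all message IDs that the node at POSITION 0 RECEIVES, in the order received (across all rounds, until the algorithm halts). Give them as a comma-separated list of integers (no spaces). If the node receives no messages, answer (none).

Answer: 40,61,95

Derivation:
Round 1: pos1(id51) recv 69: fwd; pos2(id47) recv 51: fwd; pos3(id95) recv 47: drop; pos4(id42) recv 95: fwd; pos5(id61) recv 42: drop; pos6(id29) recv 61: fwd; pos7(id40) recv 29: drop; pos0(id69) recv 40: drop
Round 2: pos2(id47) recv 69: fwd; pos3(id95) recv 51: drop; pos5(id61) recv 95: fwd; pos7(id40) recv 61: fwd
Round 3: pos3(id95) recv 69: drop; pos6(id29) recv 95: fwd; pos0(id69) recv 61: drop
Round 4: pos7(id40) recv 95: fwd
Round 5: pos0(id69) recv 95: fwd
Round 6: pos1(id51) recv 95: fwd
Round 7: pos2(id47) recv 95: fwd
Round 8: pos3(id95) recv 95: ELECTED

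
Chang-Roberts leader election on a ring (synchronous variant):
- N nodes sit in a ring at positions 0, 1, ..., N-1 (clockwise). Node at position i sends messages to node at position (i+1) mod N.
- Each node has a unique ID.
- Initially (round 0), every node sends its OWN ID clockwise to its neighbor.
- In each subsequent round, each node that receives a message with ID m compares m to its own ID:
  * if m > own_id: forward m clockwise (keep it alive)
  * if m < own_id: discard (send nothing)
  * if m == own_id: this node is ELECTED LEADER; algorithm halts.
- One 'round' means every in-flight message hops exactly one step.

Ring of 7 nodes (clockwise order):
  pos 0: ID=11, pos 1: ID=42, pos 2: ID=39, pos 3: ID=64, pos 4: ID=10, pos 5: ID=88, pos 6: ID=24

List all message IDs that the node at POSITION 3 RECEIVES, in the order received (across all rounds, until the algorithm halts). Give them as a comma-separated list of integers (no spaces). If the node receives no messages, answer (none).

Answer: 39,42,88

Derivation:
Round 1: pos1(id42) recv 11: drop; pos2(id39) recv 42: fwd; pos3(id64) recv 39: drop; pos4(id10) recv 64: fwd; pos5(id88) recv 10: drop; pos6(id24) recv 88: fwd; pos0(id11) recv 24: fwd
Round 2: pos3(id64) recv 42: drop; pos5(id88) recv 64: drop; pos0(id11) recv 88: fwd; pos1(id42) recv 24: drop
Round 3: pos1(id42) recv 88: fwd
Round 4: pos2(id39) recv 88: fwd
Round 5: pos3(id64) recv 88: fwd
Round 6: pos4(id10) recv 88: fwd
Round 7: pos5(id88) recv 88: ELECTED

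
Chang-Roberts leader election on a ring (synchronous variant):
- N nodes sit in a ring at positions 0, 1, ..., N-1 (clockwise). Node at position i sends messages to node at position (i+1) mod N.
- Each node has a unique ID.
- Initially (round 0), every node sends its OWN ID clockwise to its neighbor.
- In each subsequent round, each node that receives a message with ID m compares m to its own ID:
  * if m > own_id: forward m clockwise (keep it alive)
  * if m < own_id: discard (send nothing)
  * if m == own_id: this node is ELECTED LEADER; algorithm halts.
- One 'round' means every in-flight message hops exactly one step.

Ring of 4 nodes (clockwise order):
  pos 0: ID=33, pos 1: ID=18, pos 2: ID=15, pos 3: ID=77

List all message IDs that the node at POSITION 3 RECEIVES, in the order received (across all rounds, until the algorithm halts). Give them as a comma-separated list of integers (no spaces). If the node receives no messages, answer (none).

Round 1: pos1(id18) recv 33: fwd; pos2(id15) recv 18: fwd; pos3(id77) recv 15: drop; pos0(id33) recv 77: fwd
Round 2: pos2(id15) recv 33: fwd; pos3(id77) recv 18: drop; pos1(id18) recv 77: fwd
Round 3: pos3(id77) recv 33: drop; pos2(id15) recv 77: fwd
Round 4: pos3(id77) recv 77: ELECTED

Answer: 15,18,33,77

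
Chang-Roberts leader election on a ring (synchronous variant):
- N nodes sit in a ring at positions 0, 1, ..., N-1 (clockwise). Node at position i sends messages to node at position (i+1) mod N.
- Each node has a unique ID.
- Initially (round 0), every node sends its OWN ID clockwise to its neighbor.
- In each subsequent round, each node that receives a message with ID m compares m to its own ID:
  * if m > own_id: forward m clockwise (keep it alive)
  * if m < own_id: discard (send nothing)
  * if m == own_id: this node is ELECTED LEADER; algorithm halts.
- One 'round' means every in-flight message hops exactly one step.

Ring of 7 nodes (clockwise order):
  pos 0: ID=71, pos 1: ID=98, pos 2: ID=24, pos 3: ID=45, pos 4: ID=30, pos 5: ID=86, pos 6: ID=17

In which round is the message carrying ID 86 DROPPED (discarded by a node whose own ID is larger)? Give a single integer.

Answer: 3

Derivation:
Round 1: pos1(id98) recv 71: drop; pos2(id24) recv 98: fwd; pos3(id45) recv 24: drop; pos4(id30) recv 45: fwd; pos5(id86) recv 30: drop; pos6(id17) recv 86: fwd; pos0(id71) recv 17: drop
Round 2: pos3(id45) recv 98: fwd; pos5(id86) recv 45: drop; pos0(id71) recv 86: fwd
Round 3: pos4(id30) recv 98: fwd; pos1(id98) recv 86: drop
Round 4: pos5(id86) recv 98: fwd
Round 5: pos6(id17) recv 98: fwd
Round 6: pos0(id71) recv 98: fwd
Round 7: pos1(id98) recv 98: ELECTED
Message ID 86 originates at pos 5; dropped at pos 1 in round 3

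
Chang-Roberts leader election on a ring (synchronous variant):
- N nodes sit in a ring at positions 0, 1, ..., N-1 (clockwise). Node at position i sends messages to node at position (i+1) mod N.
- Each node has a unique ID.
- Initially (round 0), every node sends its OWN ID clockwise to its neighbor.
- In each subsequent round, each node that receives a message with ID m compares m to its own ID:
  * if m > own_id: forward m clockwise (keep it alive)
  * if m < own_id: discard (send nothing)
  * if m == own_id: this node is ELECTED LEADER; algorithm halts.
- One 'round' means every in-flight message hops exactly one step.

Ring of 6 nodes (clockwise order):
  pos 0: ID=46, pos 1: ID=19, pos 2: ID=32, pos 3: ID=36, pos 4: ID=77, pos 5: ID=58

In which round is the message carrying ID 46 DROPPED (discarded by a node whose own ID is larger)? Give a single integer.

Answer: 4

Derivation:
Round 1: pos1(id19) recv 46: fwd; pos2(id32) recv 19: drop; pos3(id36) recv 32: drop; pos4(id77) recv 36: drop; pos5(id58) recv 77: fwd; pos0(id46) recv 58: fwd
Round 2: pos2(id32) recv 46: fwd; pos0(id46) recv 77: fwd; pos1(id19) recv 58: fwd
Round 3: pos3(id36) recv 46: fwd; pos1(id19) recv 77: fwd; pos2(id32) recv 58: fwd
Round 4: pos4(id77) recv 46: drop; pos2(id32) recv 77: fwd; pos3(id36) recv 58: fwd
Round 5: pos3(id36) recv 77: fwd; pos4(id77) recv 58: drop
Round 6: pos4(id77) recv 77: ELECTED
Message ID 46 originates at pos 0; dropped at pos 4 in round 4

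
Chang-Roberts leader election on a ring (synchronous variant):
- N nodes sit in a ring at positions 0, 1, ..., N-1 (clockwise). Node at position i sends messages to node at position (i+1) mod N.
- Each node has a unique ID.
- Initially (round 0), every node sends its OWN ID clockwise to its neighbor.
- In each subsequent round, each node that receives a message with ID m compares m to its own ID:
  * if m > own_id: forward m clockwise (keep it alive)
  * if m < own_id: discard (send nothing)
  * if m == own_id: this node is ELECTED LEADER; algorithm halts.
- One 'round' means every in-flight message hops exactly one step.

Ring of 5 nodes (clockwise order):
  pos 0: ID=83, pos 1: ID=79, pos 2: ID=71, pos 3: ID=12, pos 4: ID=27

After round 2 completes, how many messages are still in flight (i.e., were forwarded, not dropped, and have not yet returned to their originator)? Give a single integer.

Answer: 3

Derivation:
Round 1: pos1(id79) recv 83: fwd; pos2(id71) recv 79: fwd; pos3(id12) recv 71: fwd; pos4(id27) recv 12: drop; pos0(id83) recv 27: drop
Round 2: pos2(id71) recv 83: fwd; pos3(id12) recv 79: fwd; pos4(id27) recv 71: fwd
After round 2: 3 messages still in flight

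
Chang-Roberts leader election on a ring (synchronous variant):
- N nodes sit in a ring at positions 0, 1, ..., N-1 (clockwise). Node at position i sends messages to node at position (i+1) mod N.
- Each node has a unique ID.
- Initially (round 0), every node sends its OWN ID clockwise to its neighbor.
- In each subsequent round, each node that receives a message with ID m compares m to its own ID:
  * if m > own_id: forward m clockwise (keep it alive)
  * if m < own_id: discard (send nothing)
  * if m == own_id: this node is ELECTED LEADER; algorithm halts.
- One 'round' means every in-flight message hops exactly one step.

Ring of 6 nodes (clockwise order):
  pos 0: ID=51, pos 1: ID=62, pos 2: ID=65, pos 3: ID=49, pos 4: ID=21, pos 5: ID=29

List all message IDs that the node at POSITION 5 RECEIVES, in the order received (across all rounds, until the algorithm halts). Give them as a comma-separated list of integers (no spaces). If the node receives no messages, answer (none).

Round 1: pos1(id62) recv 51: drop; pos2(id65) recv 62: drop; pos3(id49) recv 65: fwd; pos4(id21) recv 49: fwd; pos5(id29) recv 21: drop; pos0(id51) recv 29: drop
Round 2: pos4(id21) recv 65: fwd; pos5(id29) recv 49: fwd
Round 3: pos5(id29) recv 65: fwd; pos0(id51) recv 49: drop
Round 4: pos0(id51) recv 65: fwd
Round 5: pos1(id62) recv 65: fwd
Round 6: pos2(id65) recv 65: ELECTED

Answer: 21,49,65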